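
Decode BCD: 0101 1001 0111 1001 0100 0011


Each 4-bit group → digit:
  0101 → 5
  1001 → 9
  0111 → 7
  1001 → 9
  0100 → 4
  0011 → 3
= 597943


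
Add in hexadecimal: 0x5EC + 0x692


Align and add column by column (LSB to MSB, each column mod 16 with carry):
  05EC
+ 0692
  ----
  col 0: C(12) + 2(2) + 0 (carry in) = 14 → E(14), carry out 0
  col 1: E(14) + 9(9) + 0 (carry in) = 23 → 7(7), carry out 1
  col 2: 5(5) + 6(6) + 1 (carry in) = 12 → C(12), carry out 0
  col 3: 0(0) + 0(0) + 0 (carry in) = 0 → 0(0), carry out 0
Reading digits MSB→LSB: 0C7E
Strip leading zeros: C7E
= 0xC7E


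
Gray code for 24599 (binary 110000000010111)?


Binary: 110000000010111
Gray code: G = B XOR (B >> 1)
B >> 1 = 011000000001011
110000000010111 XOR 011000000001011:
  1 XOR 0 = 1
  1 XOR 1 = 0
  0 XOR 1 = 1
  0 XOR 0 = 0
  0 XOR 0 = 0
  0 XOR 0 = 0
  0 XOR 0 = 0
  0 XOR 0 = 0
  0 XOR 0 = 0
  0 XOR 0 = 0
  1 XOR 0 = 1
  0 XOR 1 = 1
  1 XOR 0 = 1
  1 XOR 1 = 0
  1 XOR 1 = 0
= 101000000011100


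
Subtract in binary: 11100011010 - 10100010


Align and subtract column by column (LSB to MSB, borrowing when needed):
  11100011010
- 00010100010
  -----------
  col 0: (0 - 0 borrow-in) - 0 → 0 - 0 = 0, borrow out 0
  col 1: (1 - 0 borrow-in) - 1 → 1 - 1 = 0, borrow out 0
  col 2: (0 - 0 borrow-in) - 0 → 0 - 0 = 0, borrow out 0
  col 3: (1 - 0 borrow-in) - 0 → 1 - 0 = 1, borrow out 0
  col 4: (1 - 0 borrow-in) - 0 → 1 - 0 = 1, borrow out 0
  col 5: (0 - 0 borrow-in) - 1 → borrow from next column: (0+2) - 1 = 1, borrow out 1
  col 6: (0 - 1 borrow-in) - 0 → borrow from next column: (-1+2) - 0 = 1, borrow out 1
  col 7: (0 - 1 borrow-in) - 1 → borrow from next column: (-1+2) - 1 = 0, borrow out 1
  col 8: (1 - 1 borrow-in) - 0 → 0 - 0 = 0, borrow out 0
  col 9: (1 - 0 borrow-in) - 0 → 1 - 0 = 1, borrow out 0
  col 10: (1 - 0 borrow-in) - 0 → 1 - 0 = 1, borrow out 0
Reading bits MSB→LSB: 11001111000
Strip leading zeros: 11001111000
= 11001111000


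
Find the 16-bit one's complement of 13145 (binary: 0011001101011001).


Original: 0011001101011001
Invert all bits:
  bit 0: 0 → 1
  bit 1: 0 → 1
  bit 2: 1 → 0
  bit 3: 1 → 0
  bit 4: 0 → 1
  bit 5: 0 → 1
  bit 6: 1 → 0
  bit 7: 1 → 0
  bit 8: 0 → 1
  bit 9: 1 → 0
  bit 10: 0 → 1
  bit 11: 1 → 0
  bit 12: 1 → 0
  bit 13: 0 → 1
  bit 14: 0 → 1
  bit 15: 1 → 0
= 1100110010100110


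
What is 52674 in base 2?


Divide by 2 repeatedly:
52674 ÷ 2 = 26337 remainder 0
26337 ÷ 2 = 13168 remainder 1
13168 ÷ 2 = 6584 remainder 0
6584 ÷ 2 = 3292 remainder 0
3292 ÷ 2 = 1646 remainder 0
1646 ÷ 2 = 823 remainder 0
823 ÷ 2 = 411 remainder 1
411 ÷ 2 = 205 remainder 1
205 ÷ 2 = 102 remainder 1
102 ÷ 2 = 51 remainder 0
51 ÷ 2 = 25 remainder 1
25 ÷ 2 = 12 remainder 1
12 ÷ 2 = 6 remainder 0
6 ÷ 2 = 3 remainder 0
3 ÷ 2 = 1 remainder 1
1 ÷ 2 = 0 remainder 1
Reading remainders bottom-up:
= 1100110111000010


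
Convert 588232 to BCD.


Each digit → 4-bit binary:
  5 → 0101
  8 → 1000
  8 → 1000
  2 → 0010
  3 → 0011
  2 → 0010
= 0101 1000 1000 0010 0011 0010


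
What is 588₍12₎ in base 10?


Positional values (base 12):
  8 × 12^0 = 8 × 1 = 8
  8 × 12^1 = 8 × 12 = 96
  5 × 12^2 = 5 × 144 = 720
Sum = 8 + 96 + 720
= 824


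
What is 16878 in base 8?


Divide by 8 repeatedly:
16878 ÷ 8 = 2109 remainder 6
2109 ÷ 8 = 263 remainder 5
263 ÷ 8 = 32 remainder 7
32 ÷ 8 = 4 remainder 0
4 ÷ 8 = 0 remainder 4
Reading remainders bottom-up:
= 0o40756


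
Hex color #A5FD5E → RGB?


Hex: #A5FD5E
R = A5₁₆ = 165
G = FD₁₆ = 253
B = 5E₁₆ = 94
= RGB(165, 253, 94)


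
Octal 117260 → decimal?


Positional values:
Position 0: 0 × 8^0 = 0
Position 1: 6 × 8^1 = 48
Position 2: 2 × 8^2 = 128
Position 3: 7 × 8^3 = 3584
Position 4: 1 × 8^4 = 4096
Position 5: 1 × 8^5 = 32768
Sum = 0 + 48 + 128 + 3584 + 4096 + 32768
= 40624


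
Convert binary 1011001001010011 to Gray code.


Binary: 1011001001010011
Gray code: G = B XOR (B >> 1)
B >> 1 = 0101100100101001
1011001001010011 XOR 0101100100101001:
  1 XOR 0 = 1
  0 XOR 1 = 1
  1 XOR 0 = 1
  1 XOR 1 = 0
  0 XOR 1 = 1
  0 XOR 0 = 0
  1 XOR 0 = 1
  0 XOR 1 = 1
  0 XOR 0 = 0
  1 XOR 0 = 1
  0 XOR 1 = 1
  1 XOR 0 = 1
  0 XOR 1 = 1
  0 XOR 0 = 0
  1 XOR 0 = 1
  1 XOR 1 = 0
= 1110101101111010


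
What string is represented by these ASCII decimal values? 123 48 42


Codes (decimal): 123 48 42
Per-code ASCII lookup:
  123  (special character) → '{'
  48  (range 48-57: digits, 48 - 48 = 0) → '0'
  42  (special character) → '*'
= '{0*'


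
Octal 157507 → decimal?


Positional values:
Position 0: 7 × 8^0 = 7
Position 1: 0 × 8^1 = 0
Position 2: 5 × 8^2 = 320
Position 3: 7 × 8^3 = 3584
Position 4: 5 × 8^4 = 20480
Position 5: 1 × 8^5 = 32768
Sum = 7 + 0 + 320 + 3584 + 20480 + 32768
= 57159


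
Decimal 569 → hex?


Divide by 16 repeatedly:
569 ÷ 16 = 35 remainder 9 (9)
35 ÷ 16 = 2 remainder 3 (3)
2 ÷ 16 = 0 remainder 2 (2)
Reading remainders bottom-up:
= 0x239


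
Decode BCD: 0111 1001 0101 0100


Each 4-bit group → digit:
  0111 → 7
  1001 → 9
  0101 → 5
  0100 → 4
= 7954


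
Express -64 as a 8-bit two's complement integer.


Original: 01000000
Step 1 - Invert all bits: 10111111
Step 2 - Add 1: 10111111 + 1
= 11000000 (represents -64)


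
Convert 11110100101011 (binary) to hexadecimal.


Group into 4-bit nibbles: 0011110100101011
  0011 = 3
  1101 = D
  0010 = 2
  1011 = B
= 0x3D2B


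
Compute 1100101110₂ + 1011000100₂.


Align and add column by column (LSB to MSB, carry propagating):
  01100101110
+ 01011000100
  -----------
  col 0: 0 + 0 + 0 (carry in) = 0 → bit 0, carry out 0
  col 1: 1 + 0 + 0 (carry in) = 1 → bit 1, carry out 0
  col 2: 1 + 1 + 0 (carry in) = 2 → bit 0, carry out 1
  col 3: 1 + 0 + 1 (carry in) = 2 → bit 0, carry out 1
  col 4: 0 + 0 + 1 (carry in) = 1 → bit 1, carry out 0
  col 5: 1 + 0 + 0 (carry in) = 1 → bit 1, carry out 0
  col 6: 0 + 1 + 0 (carry in) = 1 → bit 1, carry out 0
  col 7: 0 + 1 + 0 (carry in) = 1 → bit 1, carry out 0
  col 8: 1 + 0 + 0 (carry in) = 1 → bit 1, carry out 0
  col 9: 1 + 1 + 0 (carry in) = 2 → bit 0, carry out 1
  col 10: 0 + 0 + 1 (carry in) = 1 → bit 1, carry out 0
Reading bits MSB→LSB: 10111110010
Strip leading zeros: 10111110010
= 10111110010


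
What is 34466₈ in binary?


Each octal digit → 3 binary bits:
  3 = 011
  4 = 100
  4 = 100
  6 = 110
  6 = 110
Concatenate: 011 100 100 110 110
= 011100100110110


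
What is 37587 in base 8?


Divide by 8 repeatedly:
37587 ÷ 8 = 4698 remainder 3
4698 ÷ 8 = 587 remainder 2
587 ÷ 8 = 73 remainder 3
73 ÷ 8 = 9 remainder 1
9 ÷ 8 = 1 remainder 1
1 ÷ 8 = 0 remainder 1
Reading remainders bottom-up:
= 0o111323


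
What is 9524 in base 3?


Divide by 3 repeatedly:
9524 ÷ 3 = 3174 remainder 2
3174 ÷ 3 = 1058 remainder 0
1058 ÷ 3 = 352 remainder 2
352 ÷ 3 = 117 remainder 1
117 ÷ 3 = 39 remainder 0
39 ÷ 3 = 13 remainder 0
13 ÷ 3 = 4 remainder 1
4 ÷ 3 = 1 remainder 1
1 ÷ 3 = 0 remainder 1
Reading remainders bottom-up:
= 111001202


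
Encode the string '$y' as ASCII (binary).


String: '$y'  (2 characters)
Per-character ASCII lookup:
  '$': special character: '$' = 36 → 100100
  'y': lowercase starts at 97: 'y' = 97 + 24 = 121 → 1111001
= 100100 1111001


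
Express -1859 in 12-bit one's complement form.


Original: 011101000011
Invert all bits:
  bit 0: 0 → 1
  bit 1: 1 → 0
  bit 2: 1 → 0
  bit 3: 1 → 0
  bit 4: 0 → 1
  bit 5: 1 → 0
  bit 6: 0 → 1
  bit 7: 0 → 1
  bit 8: 0 → 1
  bit 9: 0 → 1
  bit 10: 1 → 0
  bit 11: 1 → 0
= 100010111100


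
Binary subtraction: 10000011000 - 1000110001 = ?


Align and subtract column by column (LSB to MSB, borrowing when needed):
  10000011000
- 01000110001
  -----------
  col 0: (0 - 0 borrow-in) - 1 → borrow from next column: (0+2) - 1 = 1, borrow out 1
  col 1: (0 - 1 borrow-in) - 0 → borrow from next column: (-1+2) - 0 = 1, borrow out 1
  col 2: (0 - 1 borrow-in) - 0 → borrow from next column: (-1+2) - 0 = 1, borrow out 1
  col 3: (1 - 1 borrow-in) - 0 → 0 - 0 = 0, borrow out 0
  col 4: (1 - 0 borrow-in) - 1 → 1 - 1 = 0, borrow out 0
  col 5: (0 - 0 borrow-in) - 1 → borrow from next column: (0+2) - 1 = 1, borrow out 1
  col 6: (0 - 1 borrow-in) - 0 → borrow from next column: (-1+2) - 0 = 1, borrow out 1
  col 7: (0 - 1 borrow-in) - 0 → borrow from next column: (-1+2) - 0 = 1, borrow out 1
  col 8: (0 - 1 borrow-in) - 0 → borrow from next column: (-1+2) - 0 = 1, borrow out 1
  col 9: (0 - 1 borrow-in) - 1 → borrow from next column: (-1+2) - 1 = 0, borrow out 1
  col 10: (1 - 1 borrow-in) - 0 → 0 - 0 = 0, borrow out 0
Reading bits MSB→LSB: 00111100111
Strip leading zeros: 111100111
= 111100111


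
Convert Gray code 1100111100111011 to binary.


Gray code: 1100111100111011
MSB stays the same: 1
Each subsequent bit = prev_binary XOR current_gray:
  B[1] = 1 XOR 1 = 0
  B[2] = 0 XOR 0 = 0
  B[3] = 0 XOR 0 = 0
  B[4] = 0 XOR 1 = 1
  B[5] = 1 XOR 1 = 0
  B[6] = 0 XOR 1 = 1
  B[7] = 1 XOR 1 = 0
  B[8] = 0 XOR 0 = 0
  B[9] = 0 XOR 0 = 0
  B[10] = 0 XOR 1 = 1
  B[11] = 1 XOR 1 = 0
  B[12] = 0 XOR 1 = 1
  B[13] = 1 XOR 0 = 1
  B[14] = 1 XOR 1 = 0
  B[15] = 0 XOR 1 = 1
= 1000101000101101 (35373 decimal)


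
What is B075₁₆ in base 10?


Positional values:
Position 0: 5 × 16^0 = 5 × 1 = 5
Position 1: 7 × 16^1 = 7 × 16 = 112
Position 2: 0 × 16^2 = 0 × 256 = 0
Position 3: B × 16^3 = 11 × 4096 = 45056
Sum = 5 + 112 + 0 + 45056
= 45173


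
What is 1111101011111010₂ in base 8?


Group into 3-bit groups: 001111101011111010
  001 = 1
  111 = 7
  101 = 5
  011 = 3
  111 = 7
  010 = 2
= 0o175372


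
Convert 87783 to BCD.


Each digit → 4-bit binary:
  8 → 1000
  7 → 0111
  7 → 0111
  8 → 1000
  3 → 0011
= 1000 0111 0111 1000 0011


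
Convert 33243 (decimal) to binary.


Divide by 2 repeatedly:
33243 ÷ 2 = 16621 remainder 1
16621 ÷ 2 = 8310 remainder 1
8310 ÷ 2 = 4155 remainder 0
4155 ÷ 2 = 2077 remainder 1
2077 ÷ 2 = 1038 remainder 1
1038 ÷ 2 = 519 remainder 0
519 ÷ 2 = 259 remainder 1
259 ÷ 2 = 129 remainder 1
129 ÷ 2 = 64 remainder 1
64 ÷ 2 = 32 remainder 0
32 ÷ 2 = 16 remainder 0
16 ÷ 2 = 8 remainder 0
8 ÷ 2 = 4 remainder 0
4 ÷ 2 = 2 remainder 0
2 ÷ 2 = 1 remainder 0
1 ÷ 2 = 0 remainder 1
Reading remainders bottom-up:
= 1000000111011011


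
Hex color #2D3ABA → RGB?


Hex: #2D3ABA
R = 2D₁₆ = 45
G = 3A₁₆ = 58
B = BA₁₆ = 186
= RGB(45, 58, 186)


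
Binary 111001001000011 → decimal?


Positional values:
Bit 0: 1 × 2^0 = 1
Bit 1: 1 × 2^1 = 2
Bit 6: 1 × 2^6 = 64
Bit 9: 1 × 2^9 = 512
Bit 12: 1 × 2^12 = 4096
Bit 13: 1 × 2^13 = 8192
Bit 14: 1 × 2^14 = 16384
Sum = 1 + 2 + 64 + 512 + 4096 + 8192 + 16384
= 29251


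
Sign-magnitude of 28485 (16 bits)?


Sign bit: 0 (positive)
Magnitude: 28485 = 110111101000101
= 0110111101000101


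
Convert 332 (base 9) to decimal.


Positional values (base 9):
  2 × 9^0 = 2 × 1 = 2
  3 × 9^1 = 3 × 9 = 27
  3 × 9^2 = 3 × 81 = 243
Sum = 2 + 27 + 243
= 272


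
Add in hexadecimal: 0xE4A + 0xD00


Align and add column by column (LSB to MSB, each column mod 16 with carry):
  0E4A
+ 0D00
  ----
  col 0: A(10) + 0(0) + 0 (carry in) = 10 → A(10), carry out 0
  col 1: 4(4) + 0(0) + 0 (carry in) = 4 → 4(4), carry out 0
  col 2: E(14) + D(13) + 0 (carry in) = 27 → B(11), carry out 1
  col 3: 0(0) + 0(0) + 1 (carry in) = 1 → 1(1), carry out 0
Reading digits MSB→LSB: 1B4A
Strip leading zeros: 1B4A
= 0x1B4A


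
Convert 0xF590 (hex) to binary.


Each hex digit → 4 binary bits:
  F = 1111
  5 = 0101
  9 = 1001
  0 = 0000
Concatenate: 1111 0101 1001 0000
= 1111010110010000


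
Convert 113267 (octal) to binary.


Each octal digit → 3 binary bits:
  1 = 001
  1 = 001
  3 = 011
  2 = 010
  6 = 110
  7 = 111
Concatenate: 001 001 011 010 110 111
= 001001011010110111


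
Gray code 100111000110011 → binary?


Gray code: 100111000110011
MSB stays the same: 1
Each subsequent bit = prev_binary XOR current_gray:
  B[1] = 1 XOR 0 = 1
  B[2] = 1 XOR 0 = 1
  B[3] = 1 XOR 1 = 0
  B[4] = 0 XOR 1 = 1
  B[5] = 1 XOR 1 = 0
  B[6] = 0 XOR 0 = 0
  B[7] = 0 XOR 0 = 0
  B[8] = 0 XOR 0 = 0
  B[9] = 0 XOR 1 = 1
  B[10] = 1 XOR 1 = 0
  B[11] = 0 XOR 0 = 0
  B[12] = 0 XOR 0 = 0
  B[13] = 0 XOR 1 = 1
  B[14] = 1 XOR 1 = 0
= 111010000100010 (29730 decimal)


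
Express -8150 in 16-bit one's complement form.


Original: 0001111111010110
Invert all bits:
  bit 0: 0 → 1
  bit 1: 0 → 1
  bit 2: 0 → 1
  bit 3: 1 → 0
  bit 4: 1 → 0
  bit 5: 1 → 0
  bit 6: 1 → 0
  bit 7: 1 → 0
  bit 8: 1 → 0
  bit 9: 1 → 0
  bit 10: 0 → 1
  bit 11: 1 → 0
  bit 12: 0 → 1
  bit 13: 1 → 0
  bit 14: 1 → 0
  bit 15: 0 → 1
= 1110000000101001


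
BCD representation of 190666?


Each digit → 4-bit binary:
  1 → 0001
  9 → 1001
  0 → 0000
  6 → 0110
  6 → 0110
  6 → 0110
= 0001 1001 0000 0110 0110 0110


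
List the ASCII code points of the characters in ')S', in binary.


String: ')S'  (2 characters)
Per-character ASCII lookup:
  ')': special character: ')' = 41 → 101001
  'S': uppercase starts at 65: 'S' = 65 + 18 = 83 → 1010011
= 101001 1010011


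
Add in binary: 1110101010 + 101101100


Align and add column by column (LSB to MSB, carry propagating):
  01110101010
+ 00101101100
  -----------
  col 0: 0 + 0 + 0 (carry in) = 0 → bit 0, carry out 0
  col 1: 1 + 0 + 0 (carry in) = 1 → bit 1, carry out 0
  col 2: 0 + 1 + 0 (carry in) = 1 → bit 1, carry out 0
  col 3: 1 + 1 + 0 (carry in) = 2 → bit 0, carry out 1
  col 4: 0 + 0 + 1 (carry in) = 1 → bit 1, carry out 0
  col 5: 1 + 1 + 0 (carry in) = 2 → bit 0, carry out 1
  col 6: 0 + 1 + 1 (carry in) = 2 → bit 0, carry out 1
  col 7: 1 + 0 + 1 (carry in) = 2 → bit 0, carry out 1
  col 8: 1 + 1 + 1 (carry in) = 3 → bit 1, carry out 1
  col 9: 1 + 0 + 1 (carry in) = 2 → bit 0, carry out 1
  col 10: 0 + 0 + 1 (carry in) = 1 → bit 1, carry out 0
Reading bits MSB→LSB: 10100010110
Strip leading zeros: 10100010110
= 10100010110


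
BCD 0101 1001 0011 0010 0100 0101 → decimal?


Each 4-bit group → digit:
  0101 → 5
  1001 → 9
  0011 → 3
  0010 → 2
  0100 → 4
  0101 → 5
= 593245


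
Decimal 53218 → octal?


Divide by 8 repeatedly:
53218 ÷ 8 = 6652 remainder 2
6652 ÷ 8 = 831 remainder 4
831 ÷ 8 = 103 remainder 7
103 ÷ 8 = 12 remainder 7
12 ÷ 8 = 1 remainder 4
1 ÷ 8 = 0 remainder 1
Reading remainders bottom-up:
= 0o147742


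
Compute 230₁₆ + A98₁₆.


Align and add column by column (LSB to MSB, each column mod 16 with carry):
  0230
+ 0A98
  ----
  col 0: 0(0) + 8(8) + 0 (carry in) = 8 → 8(8), carry out 0
  col 1: 3(3) + 9(9) + 0 (carry in) = 12 → C(12), carry out 0
  col 2: 2(2) + A(10) + 0 (carry in) = 12 → C(12), carry out 0
  col 3: 0(0) + 0(0) + 0 (carry in) = 0 → 0(0), carry out 0
Reading digits MSB→LSB: 0CC8
Strip leading zeros: CC8
= 0xCC8


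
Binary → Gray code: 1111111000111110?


Binary: 1111111000111110
Gray code: G = B XOR (B >> 1)
B >> 1 = 0111111100011111
1111111000111110 XOR 0111111100011111:
  1 XOR 0 = 1
  1 XOR 1 = 0
  1 XOR 1 = 0
  1 XOR 1 = 0
  1 XOR 1 = 0
  1 XOR 1 = 0
  1 XOR 1 = 0
  0 XOR 1 = 1
  0 XOR 0 = 0
  0 XOR 0 = 0
  1 XOR 0 = 1
  1 XOR 1 = 0
  1 XOR 1 = 0
  1 XOR 1 = 0
  1 XOR 1 = 0
  0 XOR 1 = 1
= 1000000100100001


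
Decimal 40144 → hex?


Divide by 16 repeatedly:
40144 ÷ 16 = 2509 remainder 0 (0)
2509 ÷ 16 = 156 remainder 13 (D)
156 ÷ 16 = 9 remainder 12 (C)
9 ÷ 16 = 0 remainder 9 (9)
Reading remainders bottom-up:
= 0x9CD0


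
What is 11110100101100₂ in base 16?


Group into 4-bit nibbles: 0011110100101100
  0011 = 3
  1101 = D
  0010 = 2
  1100 = C
= 0x3D2C


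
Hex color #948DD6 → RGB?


Hex: #948DD6
R = 94₁₆ = 148
G = 8D₁₆ = 141
B = D6₁₆ = 214
= RGB(148, 141, 214)


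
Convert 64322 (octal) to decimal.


Positional values:
Position 0: 2 × 8^0 = 2
Position 1: 2 × 8^1 = 16
Position 2: 3 × 8^2 = 192
Position 3: 4 × 8^3 = 2048
Position 4: 6 × 8^4 = 24576
Sum = 2 + 16 + 192 + 2048 + 24576
= 26834


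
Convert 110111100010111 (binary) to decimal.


Positional values:
Bit 0: 1 × 2^0 = 1
Bit 1: 1 × 2^1 = 2
Bit 2: 1 × 2^2 = 4
Bit 4: 1 × 2^4 = 16
Bit 8: 1 × 2^8 = 256
Bit 9: 1 × 2^9 = 512
Bit 10: 1 × 2^10 = 1024
Bit 11: 1 × 2^11 = 2048
Bit 13: 1 × 2^13 = 8192
Bit 14: 1 × 2^14 = 16384
Sum = 1 + 2 + 4 + 16 + 256 + 512 + 1024 + 2048 + 8192 + 16384
= 28439


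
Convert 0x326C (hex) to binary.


Each hex digit → 4 binary bits:
  3 = 0011
  2 = 0010
  6 = 0110
  C = 1100
Concatenate: 0011 0010 0110 1100
= 0011001001101100


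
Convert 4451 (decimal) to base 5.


Divide by 5 repeatedly:
4451 ÷ 5 = 890 remainder 1
890 ÷ 5 = 178 remainder 0
178 ÷ 5 = 35 remainder 3
35 ÷ 5 = 7 remainder 0
7 ÷ 5 = 1 remainder 2
1 ÷ 5 = 0 remainder 1
Reading remainders bottom-up:
= 120301


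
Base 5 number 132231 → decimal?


Positional values (base 5):
  1 × 5^0 = 1 × 1 = 1
  3 × 5^1 = 3 × 5 = 15
  2 × 5^2 = 2 × 25 = 50
  2 × 5^3 = 2 × 125 = 250
  3 × 5^4 = 3 × 625 = 1875
  1 × 5^5 = 1 × 3125 = 3125
Sum = 1 + 15 + 50 + 250 + 1875 + 3125
= 5316


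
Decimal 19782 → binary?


Divide by 2 repeatedly:
19782 ÷ 2 = 9891 remainder 0
9891 ÷ 2 = 4945 remainder 1
4945 ÷ 2 = 2472 remainder 1
2472 ÷ 2 = 1236 remainder 0
1236 ÷ 2 = 618 remainder 0
618 ÷ 2 = 309 remainder 0
309 ÷ 2 = 154 remainder 1
154 ÷ 2 = 77 remainder 0
77 ÷ 2 = 38 remainder 1
38 ÷ 2 = 19 remainder 0
19 ÷ 2 = 9 remainder 1
9 ÷ 2 = 4 remainder 1
4 ÷ 2 = 2 remainder 0
2 ÷ 2 = 1 remainder 0
1 ÷ 2 = 0 remainder 1
Reading remainders bottom-up:
= 100110101000110


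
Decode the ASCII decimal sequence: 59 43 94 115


Codes (decimal): 59 43 94 115
Per-code ASCII lookup:
  59  (special character) → ';'
  43  (special character) → '+'
  94  (special character) → '^'
  115  (range 97-122: lowercase, 115 - 97 = 18) → 's'
= ';+^s'


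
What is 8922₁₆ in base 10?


Positional values:
Position 0: 2 × 16^0 = 2 × 1 = 2
Position 1: 2 × 16^1 = 2 × 16 = 32
Position 2: 9 × 16^2 = 9 × 256 = 2304
Position 3: 8 × 16^3 = 8 × 4096 = 32768
Sum = 2 + 32 + 2304 + 32768
= 35106


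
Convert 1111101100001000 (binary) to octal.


Group into 3-bit groups: 001111101100001000
  001 = 1
  111 = 7
  101 = 5
  100 = 4
  001 = 1
  000 = 0
= 0o175410


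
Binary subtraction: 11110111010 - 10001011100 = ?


Align and subtract column by column (LSB to MSB, borrowing when needed):
  11110111010
- 10001011100
  -----------
  col 0: (0 - 0 borrow-in) - 0 → 0 - 0 = 0, borrow out 0
  col 1: (1 - 0 borrow-in) - 0 → 1 - 0 = 1, borrow out 0
  col 2: (0 - 0 borrow-in) - 1 → borrow from next column: (0+2) - 1 = 1, borrow out 1
  col 3: (1 - 1 borrow-in) - 1 → borrow from next column: (0+2) - 1 = 1, borrow out 1
  col 4: (1 - 1 borrow-in) - 1 → borrow from next column: (0+2) - 1 = 1, borrow out 1
  col 5: (1 - 1 borrow-in) - 0 → 0 - 0 = 0, borrow out 0
  col 6: (0 - 0 borrow-in) - 1 → borrow from next column: (0+2) - 1 = 1, borrow out 1
  col 7: (1 - 1 borrow-in) - 0 → 0 - 0 = 0, borrow out 0
  col 8: (1 - 0 borrow-in) - 0 → 1 - 0 = 1, borrow out 0
  col 9: (1 - 0 borrow-in) - 0 → 1 - 0 = 1, borrow out 0
  col 10: (1 - 0 borrow-in) - 1 → 1 - 1 = 0, borrow out 0
Reading bits MSB→LSB: 01101011110
Strip leading zeros: 1101011110
= 1101011110


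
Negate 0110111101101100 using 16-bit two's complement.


Original: 0110111101101100
Step 1 - Invert all bits: 1001000010010011
Step 2 - Add 1: 1001000010010011 + 1
= 1001000010010100 (represents -28524)


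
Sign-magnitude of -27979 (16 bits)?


Sign bit: 1 (negative)
Magnitude: 27979 = 110110101001011
= 1110110101001011


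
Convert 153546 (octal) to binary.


Each octal digit → 3 binary bits:
  1 = 001
  5 = 101
  3 = 011
  5 = 101
  4 = 100
  6 = 110
Concatenate: 001 101 011 101 100 110
= 001101011101100110


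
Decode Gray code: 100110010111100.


Gray code: 100110010111100
MSB stays the same: 1
Each subsequent bit = prev_binary XOR current_gray:
  B[1] = 1 XOR 0 = 1
  B[2] = 1 XOR 0 = 1
  B[3] = 1 XOR 1 = 0
  B[4] = 0 XOR 1 = 1
  B[5] = 1 XOR 0 = 1
  B[6] = 1 XOR 0 = 1
  B[7] = 1 XOR 1 = 0
  B[8] = 0 XOR 0 = 0
  B[9] = 0 XOR 1 = 1
  B[10] = 1 XOR 1 = 0
  B[11] = 0 XOR 1 = 1
  B[12] = 1 XOR 1 = 0
  B[13] = 0 XOR 0 = 0
  B[14] = 0 XOR 0 = 0
= 111011100101000 (30504 decimal)


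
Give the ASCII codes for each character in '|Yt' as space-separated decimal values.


String: '|Yt'  (3 characters)
Per-character ASCII lookup:
  '|': special character: '|' = 124
  'Y': uppercase starts at 65: 'Y' = 65 + 24 = 89
  't': lowercase starts at 97: 't' = 97 + 19 = 116
= 124 89 116


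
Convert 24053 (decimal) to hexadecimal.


Divide by 16 repeatedly:
24053 ÷ 16 = 1503 remainder 5 (5)
1503 ÷ 16 = 93 remainder 15 (F)
93 ÷ 16 = 5 remainder 13 (D)
5 ÷ 16 = 0 remainder 5 (5)
Reading remainders bottom-up:
= 0x5DF5


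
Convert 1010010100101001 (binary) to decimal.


Positional values:
Bit 0: 1 × 2^0 = 1
Bit 3: 1 × 2^3 = 8
Bit 5: 1 × 2^5 = 32
Bit 8: 1 × 2^8 = 256
Bit 10: 1 × 2^10 = 1024
Bit 13: 1 × 2^13 = 8192
Bit 15: 1 × 2^15 = 32768
Sum = 1 + 8 + 32 + 256 + 1024 + 8192 + 32768
= 42281


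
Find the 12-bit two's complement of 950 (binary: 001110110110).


Original: 001110110110
Step 1 - Invert all bits: 110001001001
Step 2 - Add 1: 110001001001 + 1
= 110001001010 (represents -950)


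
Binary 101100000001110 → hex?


Group into 4-bit nibbles: 0101100000001110
  0101 = 5
  1000 = 8
  0000 = 0
  1110 = E
= 0x580E


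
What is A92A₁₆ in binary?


Each hex digit → 4 binary bits:
  A = 1010
  9 = 1001
  2 = 0010
  A = 1010
Concatenate: 1010 1001 0010 1010
= 1010100100101010


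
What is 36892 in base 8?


Divide by 8 repeatedly:
36892 ÷ 8 = 4611 remainder 4
4611 ÷ 8 = 576 remainder 3
576 ÷ 8 = 72 remainder 0
72 ÷ 8 = 9 remainder 0
9 ÷ 8 = 1 remainder 1
1 ÷ 8 = 0 remainder 1
Reading remainders bottom-up:
= 0o110034


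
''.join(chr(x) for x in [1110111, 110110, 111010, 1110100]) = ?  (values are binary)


Codes (binary): 1110111 110110 111010 1110100
Per-code ASCII lookup:
  1110111 = 119  (range 97-122: lowercase, 119 - 97 = 22) → 'w'
  110110 = 54  (range 48-57: digits, 54 - 48 = 6) → '6'
  111010 = 58  (special character) → ':'
  1110100 = 116  (range 97-122: lowercase, 116 - 97 = 19) → 't'
= 'w6:t'


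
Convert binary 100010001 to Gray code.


Binary: 100010001
Gray code: G = B XOR (B >> 1)
B >> 1 = 010001000
100010001 XOR 010001000:
  1 XOR 0 = 1
  0 XOR 1 = 1
  0 XOR 0 = 0
  0 XOR 0 = 0
  1 XOR 0 = 1
  0 XOR 1 = 1
  0 XOR 0 = 0
  0 XOR 0 = 0
  1 XOR 0 = 1
= 110011001


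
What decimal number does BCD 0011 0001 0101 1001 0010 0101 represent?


Each 4-bit group → digit:
  0011 → 3
  0001 → 1
  0101 → 5
  1001 → 9
  0010 → 2
  0101 → 5
= 315925


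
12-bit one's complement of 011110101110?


Original: 011110101110
Invert all bits:
  bit 0: 0 → 1
  bit 1: 1 → 0
  bit 2: 1 → 0
  bit 3: 1 → 0
  bit 4: 1 → 0
  bit 5: 0 → 1
  bit 6: 1 → 0
  bit 7: 0 → 1
  bit 8: 1 → 0
  bit 9: 1 → 0
  bit 10: 1 → 0
  bit 11: 0 → 1
= 100001010001


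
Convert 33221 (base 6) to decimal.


Positional values (base 6):
  1 × 6^0 = 1 × 1 = 1
  2 × 6^1 = 2 × 6 = 12
  2 × 6^2 = 2 × 36 = 72
  3 × 6^3 = 3 × 216 = 648
  3 × 6^4 = 3 × 1296 = 3888
Sum = 1 + 12 + 72 + 648 + 3888
= 4621


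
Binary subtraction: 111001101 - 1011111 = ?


Align and subtract column by column (LSB to MSB, borrowing when needed):
  111001101
- 001011111
  ---------
  col 0: (1 - 0 borrow-in) - 1 → 1 - 1 = 0, borrow out 0
  col 1: (0 - 0 borrow-in) - 1 → borrow from next column: (0+2) - 1 = 1, borrow out 1
  col 2: (1 - 1 borrow-in) - 1 → borrow from next column: (0+2) - 1 = 1, borrow out 1
  col 3: (1 - 1 borrow-in) - 1 → borrow from next column: (0+2) - 1 = 1, borrow out 1
  col 4: (0 - 1 borrow-in) - 1 → borrow from next column: (-1+2) - 1 = 0, borrow out 1
  col 5: (0 - 1 borrow-in) - 0 → borrow from next column: (-1+2) - 0 = 1, borrow out 1
  col 6: (1 - 1 borrow-in) - 1 → borrow from next column: (0+2) - 1 = 1, borrow out 1
  col 7: (1 - 1 borrow-in) - 0 → 0 - 0 = 0, borrow out 0
  col 8: (1 - 0 borrow-in) - 0 → 1 - 0 = 1, borrow out 0
Reading bits MSB→LSB: 101101110
Strip leading zeros: 101101110
= 101101110


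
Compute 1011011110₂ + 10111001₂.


Align and add column by column (LSB to MSB, carry propagating):
  01011011110
+ 00010111001
  -----------
  col 0: 0 + 1 + 0 (carry in) = 1 → bit 1, carry out 0
  col 1: 1 + 0 + 0 (carry in) = 1 → bit 1, carry out 0
  col 2: 1 + 0 + 0 (carry in) = 1 → bit 1, carry out 0
  col 3: 1 + 1 + 0 (carry in) = 2 → bit 0, carry out 1
  col 4: 1 + 1 + 1 (carry in) = 3 → bit 1, carry out 1
  col 5: 0 + 1 + 1 (carry in) = 2 → bit 0, carry out 1
  col 6: 1 + 0 + 1 (carry in) = 2 → bit 0, carry out 1
  col 7: 1 + 1 + 1 (carry in) = 3 → bit 1, carry out 1
  col 8: 0 + 0 + 1 (carry in) = 1 → bit 1, carry out 0
  col 9: 1 + 0 + 0 (carry in) = 1 → bit 1, carry out 0
  col 10: 0 + 0 + 0 (carry in) = 0 → bit 0, carry out 0
Reading bits MSB→LSB: 01110010111
Strip leading zeros: 1110010111
= 1110010111


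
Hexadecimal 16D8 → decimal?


Positional values:
Position 0: 8 × 16^0 = 8 × 1 = 8
Position 1: D × 16^1 = 13 × 16 = 208
Position 2: 6 × 16^2 = 6 × 256 = 1536
Position 3: 1 × 16^3 = 1 × 4096 = 4096
Sum = 8 + 208 + 1536 + 4096
= 5848


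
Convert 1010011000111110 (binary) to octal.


Group into 3-bit groups: 001010011000111110
  001 = 1
  010 = 2
  011 = 3
  000 = 0
  111 = 7
  110 = 6
= 0o123076


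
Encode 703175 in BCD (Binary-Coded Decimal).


Each digit → 4-bit binary:
  7 → 0111
  0 → 0000
  3 → 0011
  1 → 0001
  7 → 0111
  5 → 0101
= 0111 0000 0011 0001 0111 0101


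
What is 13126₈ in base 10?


Positional values:
Position 0: 6 × 8^0 = 6
Position 1: 2 × 8^1 = 16
Position 2: 1 × 8^2 = 64
Position 3: 3 × 8^3 = 1536
Position 4: 1 × 8^4 = 4096
Sum = 6 + 16 + 64 + 1536 + 4096
= 5718


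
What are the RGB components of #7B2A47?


Hex: #7B2A47
R = 7B₁₆ = 123
G = 2A₁₆ = 42
B = 47₁₆ = 71
= RGB(123, 42, 71)


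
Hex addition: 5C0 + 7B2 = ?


Align and add column by column (LSB to MSB, each column mod 16 with carry):
  05C0
+ 07B2
  ----
  col 0: 0(0) + 2(2) + 0 (carry in) = 2 → 2(2), carry out 0
  col 1: C(12) + B(11) + 0 (carry in) = 23 → 7(7), carry out 1
  col 2: 5(5) + 7(7) + 1 (carry in) = 13 → D(13), carry out 0
  col 3: 0(0) + 0(0) + 0 (carry in) = 0 → 0(0), carry out 0
Reading digits MSB→LSB: 0D72
Strip leading zeros: D72
= 0xD72


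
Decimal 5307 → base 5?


Divide by 5 repeatedly:
5307 ÷ 5 = 1061 remainder 2
1061 ÷ 5 = 212 remainder 1
212 ÷ 5 = 42 remainder 2
42 ÷ 5 = 8 remainder 2
8 ÷ 5 = 1 remainder 3
1 ÷ 5 = 0 remainder 1
Reading remainders bottom-up:
= 132212


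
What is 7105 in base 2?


Divide by 2 repeatedly:
7105 ÷ 2 = 3552 remainder 1
3552 ÷ 2 = 1776 remainder 0
1776 ÷ 2 = 888 remainder 0
888 ÷ 2 = 444 remainder 0
444 ÷ 2 = 222 remainder 0
222 ÷ 2 = 111 remainder 0
111 ÷ 2 = 55 remainder 1
55 ÷ 2 = 27 remainder 1
27 ÷ 2 = 13 remainder 1
13 ÷ 2 = 6 remainder 1
6 ÷ 2 = 3 remainder 0
3 ÷ 2 = 1 remainder 1
1 ÷ 2 = 0 remainder 1
Reading remainders bottom-up:
= 1101111000001


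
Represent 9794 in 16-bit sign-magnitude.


Sign bit: 0 (positive)
Magnitude: 9794 = 010011001000010
= 0010011001000010


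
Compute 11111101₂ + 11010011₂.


Align and add column by column (LSB to MSB, carry propagating):
  011111101
+ 011010011
  ---------
  col 0: 1 + 1 + 0 (carry in) = 2 → bit 0, carry out 1
  col 1: 0 + 1 + 1 (carry in) = 2 → bit 0, carry out 1
  col 2: 1 + 0 + 1 (carry in) = 2 → bit 0, carry out 1
  col 3: 1 + 0 + 1 (carry in) = 2 → bit 0, carry out 1
  col 4: 1 + 1 + 1 (carry in) = 3 → bit 1, carry out 1
  col 5: 1 + 0 + 1 (carry in) = 2 → bit 0, carry out 1
  col 6: 1 + 1 + 1 (carry in) = 3 → bit 1, carry out 1
  col 7: 1 + 1 + 1 (carry in) = 3 → bit 1, carry out 1
  col 8: 0 + 0 + 1 (carry in) = 1 → bit 1, carry out 0
Reading bits MSB→LSB: 111010000
Strip leading zeros: 111010000
= 111010000


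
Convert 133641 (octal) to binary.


Each octal digit → 3 binary bits:
  1 = 001
  3 = 011
  3 = 011
  6 = 110
  4 = 100
  1 = 001
Concatenate: 001 011 011 110 100 001
= 001011011110100001


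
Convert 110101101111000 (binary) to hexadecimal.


Group into 4-bit nibbles: 0110101101111000
  0110 = 6
  1011 = B
  0111 = 7
  1000 = 8
= 0x6B78


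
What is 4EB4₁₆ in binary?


Each hex digit → 4 binary bits:
  4 = 0100
  E = 1110
  B = 1011
  4 = 0100
Concatenate: 0100 1110 1011 0100
= 0100111010110100


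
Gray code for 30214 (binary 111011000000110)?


Binary: 111011000000110
Gray code: G = B XOR (B >> 1)
B >> 1 = 011101100000011
111011000000110 XOR 011101100000011:
  1 XOR 0 = 1
  1 XOR 1 = 0
  1 XOR 1 = 0
  0 XOR 1 = 1
  1 XOR 0 = 1
  1 XOR 1 = 0
  0 XOR 1 = 1
  0 XOR 0 = 0
  0 XOR 0 = 0
  0 XOR 0 = 0
  0 XOR 0 = 0
  0 XOR 0 = 0
  1 XOR 0 = 1
  1 XOR 1 = 0
  0 XOR 1 = 1
= 100110100000101


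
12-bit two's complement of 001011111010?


Original: 001011111010
Step 1 - Invert all bits: 110100000101
Step 2 - Add 1: 110100000101 + 1
= 110100000110 (represents -762)


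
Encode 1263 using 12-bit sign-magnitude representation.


Sign bit: 0 (positive)
Magnitude: 1263 = 10011101111
= 010011101111


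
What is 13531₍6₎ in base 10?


Positional values (base 6):
  1 × 6^0 = 1 × 1 = 1
  3 × 6^1 = 3 × 6 = 18
  5 × 6^2 = 5 × 36 = 180
  3 × 6^3 = 3 × 216 = 648
  1 × 6^4 = 1 × 1296 = 1296
Sum = 1 + 18 + 180 + 648 + 1296
= 2143


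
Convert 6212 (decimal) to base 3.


Divide by 3 repeatedly:
6212 ÷ 3 = 2070 remainder 2
2070 ÷ 3 = 690 remainder 0
690 ÷ 3 = 230 remainder 0
230 ÷ 3 = 76 remainder 2
76 ÷ 3 = 25 remainder 1
25 ÷ 3 = 8 remainder 1
8 ÷ 3 = 2 remainder 2
2 ÷ 3 = 0 remainder 2
Reading remainders bottom-up:
= 22112002


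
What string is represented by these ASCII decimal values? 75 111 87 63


Codes (decimal): 75 111 87 63
Per-code ASCII lookup:
  75  (range 65-90: uppercase, 75 - 65 = 10) → 'K'
  111  (range 97-122: lowercase, 111 - 97 = 14) → 'o'
  87  (range 65-90: uppercase, 87 - 65 = 22) → 'W'
  63  (special character) → '?'
= 'KoW?'


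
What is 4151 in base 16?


Divide by 16 repeatedly:
4151 ÷ 16 = 259 remainder 7 (7)
259 ÷ 16 = 16 remainder 3 (3)
16 ÷ 16 = 1 remainder 0 (0)
1 ÷ 16 = 0 remainder 1 (1)
Reading remainders bottom-up:
= 0x1037


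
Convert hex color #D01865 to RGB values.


Hex: #D01865
R = D0₁₆ = 208
G = 18₁₆ = 24
B = 65₁₆ = 101
= RGB(208, 24, 101)


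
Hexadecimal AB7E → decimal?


Positional values:
Position 0: E × 16^0 = 14 × 1 = 14
Position 1: 7 × 16^1 = 7 × 16 = 112
Position 2: B × 16^2 = 11 × 256 = 2816
Position 3: A × 16^3 = 10 × 4096 = 40960
Sum = 14 + 112 + 2816 + 40960
= 43902


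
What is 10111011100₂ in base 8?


Group into 3-bit groups: 010111011100
  010 = 2
  111 = 7
  011 = 3
  100 = 4
= 0o2734


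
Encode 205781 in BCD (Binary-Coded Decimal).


Each digit → 4-bit binary:
  2 → 0010
  0 → 0000
  5 → 0101
  7 → 0111
  8 → 1000
  1 → 0001
= 0010 0000 0101 0111 1000 0001


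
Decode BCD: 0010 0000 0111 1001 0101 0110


Each 4-bit group → digit:
  0010 → 2
  0000 → 0
  0111 → 7
  1001 → 9
  0101 → 5
  0110 → 6
= 207956


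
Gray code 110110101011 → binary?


Gray code: 110110101011
MSB stays the same: 1
Each subsequent bit = prev_binary XOR current_gray:
  B[1] = 1 XOR 1 = 0
  B[2] = 0 XOR 0 = 0
  B[3] = 0 XOR 1 = 1
  B[4] = 1 XOR 1 = 0
  B[5] = 0 XOR 0 = 0
  B[6] = 0 XOR 1 = 1
  B[7] = 1 XOR 0 = 1
  B[8] = 1 XOR 1 = 0
  B[9] = 0 XOR 0 = 0
  B[10] = 0 XOR 1 = 1
  B[11] = 1 XOR 1 = 0
= 100100110010 (2354 decimal)


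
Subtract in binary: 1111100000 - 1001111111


Align and subtract column by column (LSB to MSB, borrowing when needed):
  1111100000
- 1001111111
  ----------
  col 0: (0 - 0 borrow-in) - 1 → borrow from next column: (0+2) - 1 = 1, borrow out 1
  col 1: (0 - 1 borrow-in) - 1 → borrow from next column: (-1+2) - 1 = 0, borrow out 1
  col 2: (0 - 1 borrow-in) - 1 → borrow from next column: (-1+2) - 1 = 0, borrow out 1
  col 3: (0 - 1 borrow-in) - 1 → borrow from next column: (-1+2) - 1 = 0, borrow out 1
  col 4: (0 - 1 borrow-in) - 1 → borrow from next column: (-1+2) - 1 = 0, borrow out 1
  col 5: (1 - 1 borrow-in) - 1 → borrow from next column: (0+2) - 1 = 1, borrow out 1
  col 6: (1 - 1 borrow-in) - 1 → borrow from next column: (0+2) - 1 = 1, borrow out 1
  col 7: (1 - 1 borrow-in) - 0 → 0 - 0 = 0, borrow out 0
  col 8: (1 - 0 borrow-in) - 0 → 1 - 0 = 1, borrow out 0
  col 9: (1 - 0 borrow-in) - 1 → 1 - 1 = 0, borrow out 0
Reading bits MSB→LSB: 0101100001
Strip leading zeros: 101100001
= 101100001


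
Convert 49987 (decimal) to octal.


Divide by 8 repeatedly:
49987 ÷ 8 = 6248 remainder 3
6248 ÷ 8 = 781 remainder 0
781 ÷ 8 = 97 remainder 5
97 ÷ 8 = 12 remainder 1
12 ÷ 8 = 1 remainder 4
1 ÷ 8 = 0 remainder 1
Reading remainders bottom-up:
= 0o141503


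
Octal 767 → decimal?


Positional values:
Position 0: 7 × 8^0 = 7
Position 1: 6 × 8^1 = 48
Position 2: 7 × 8^2 = 448
Sum = 7 + 48 + 448
= 503


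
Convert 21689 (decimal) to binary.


Divide by 2 repeatedly:
21689 ÷ 2 = 10844 remainder 1
10844 ÷ 2 = 5422 remainder 0
5422 ÷ 2 = 2711 remainder 0
2711 ÷ 2 = 1355 remainder 1
1355 ÷ 2 = 677 remainder 1
677 ÷ 2 = 338 remainder 1
338 ÷ 2 = 169 remainder 0
169 ÷ 2 = 84 remainder 1
84 ÷ 2 = 42 remainder 0
42 ÷ 2 = 21 remainder 0
21 ÷ 2 = 10 remainder 1
10 ÷ 2 = 5 remainder 0
5 ÷ 2 = 2 remainder 1
2 ÷ 2 = 1 remainder 0
1 ÷ 2 = 0 remainder 1
Reading remainders bottom-up:
= 101010010111001


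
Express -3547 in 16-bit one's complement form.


Original: 0000110111011011
Invert all bits:
  bit 0: 0 → 1
  bit 1: 0 → 1
  bit 2: 0 → 1
  bit 3: 0 → 1
  bit 4: 1 → 0
  bit 5: 1 → 0
  bit 6: 0 → 1
  bit 7: 1 → 0
  bit 8: 1 → 0
  bit 9: 1 → 0
  bit 10: 0 → 1
  bit 11: 1 → 0
  bit 12: 1 → 0
  bit 13: 0 → 1
  bit 14: 1 → 0
  bit 15: 1 → 0
= 1111001000100100


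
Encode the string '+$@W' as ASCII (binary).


String: '+$@W'  (4 characters)
Per-character ASCII lookup:
  '+': special character: '+' = 43 → 101011
  '$': special character: '$' = 36 → 100100
  '@': special character: '@' = 64 → 1000000
  'W': uppercase starts at 65: 'W' = 65 + 22 = 87 → 1010111
= 101011 100100 1000000 1010111


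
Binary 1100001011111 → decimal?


Positional values:
Bit 0: 1 × 2^0 = 1
Bit 1: 1 × 2^1 = 2
Bit 2: 1 × 2^2 = 4
Bit 3: 1 × 2^3 = 8
Bit 4: 1 × 2^4 = 16
Bit 6: 1 × 2^6 = 64
Bit 11: 1 × 2^11 = 2048
Bit 12: 1 × 2^12 = 4096
Sum = 1 + 2 + 4 + 8 + 16 + 64 + 2048 + 4096
= 6239


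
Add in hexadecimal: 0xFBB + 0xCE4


Align and add column by column (LSB to MSB, each column mod 16 with carry):
  0FBB
+ 0CE4
  ----
  col 0: B(11) + 4(4) + 0 (carry in) = 15 → F(15), carry out 0
  col 1: B(11) + E(14) + 0 (carry in) = 25 → 9(9), carry out 1
  col 2: F(15) + C(12) + 1 (carry in) = 28 → C(12), carry out 1
  col 3: 0(0) + 0(0) + 1 (carry in) = 1 → 1(1), carry out 0
Reading digits MSB→LSB: 1C9F
Strip leading zeros: 1C9F
= 0x1C9F


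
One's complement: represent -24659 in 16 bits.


Original: 0110000001010011
Invert all bits:
  bit 0: 0 → 1
  bit 1: 1 → 0
  bit 2: 1 → 0
  bit 3: 0 → 1
  bit 4: 0 → 1
  bit 5: 0 → 1
  bit 6: 0 → 1
  bit 7: 0 → 1
  bit 8: 0 → 1
  bit 9: 1 → 0
  bit 10: 0 → 1
  bit 11: 1 → 0
  bit 12: 0 → 1
  bit 13: 0 → 1
  bit 14: 1 → 0
  bit 15: 1 → 0
= 1001111110101100


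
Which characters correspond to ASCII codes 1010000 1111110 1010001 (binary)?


Codes (binary): 1010000 1111110 1010001
Per-code ASCII lookup:
  1010000 = 80  (range 65-90: uppercase, 80 - 65 = 15) → 'P'
  1111110 = 126  (special character) → '~'
  1010001 = 81  (range 65-90: uppercase, 81 - 65 = 16) → 'Q'
= 'P~Q'


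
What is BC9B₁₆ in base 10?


Positional values:
Position 0: B × 16^0 = 11 × 1 = 11
Position 1: 9 × 16^1 = 9 × 16 = 144
Position 2: C × 16^2 = 12 × 256 = 3072
Position 3: B × 16^3 = 11 × 4096 = 45056
Sum = 11 + 144 + 3072 + 45056
= 48283


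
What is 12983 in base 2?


Divide by 2 repeatedly:
12983 ÷ 2 = 6491 remainder 1
6491 ÷ 2 = 3245 remainder 1
3245 ÷ 2 = 1622 remainder 1
1622 ÷ 2 = 811 remainder 0
811 ÷ 2 = 405 remainder 1
405 ÷ 2 = 202 remainder 1
202 ÷ 2 = 101 remainder 0
101 ÷ 2 = 50 remainder 1
50 ÷ 2 = 25 remainder 0
25 ÷ 2 = 12 remainder 1
12 ÷ 2 = 6 remainder 0
6 ÷ 2 = 3 remainder 0
3 ÷ 2 = 1 remainder 1
1 ÷ 2 = 0 remainder 1
Reading remainders bottom-up:
= 11001010110111


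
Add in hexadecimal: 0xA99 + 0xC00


Align and add column by column (LSB to MSB, each column mod 16 with carry):
  0A99
+ 0C00
  ----
  col 0: 9(9) + 0(0) + 0 (carry in) = 9 → 9(9), carry out 0
  col 1: 9(9) + 0(0) + 0 (carry in) = 9 → 9(9), carry out 0
  col 2: A(10) + C(12) + 0 (carry in) = 22 → 6(6), carry out 1
  col 3: 0(0) + 0(0) + 1 (carry in) = 1 → 1(1), carry out 0
Reading digits MSB→LSB: 1699
Strip leading zeros: 1699
= 0x1699


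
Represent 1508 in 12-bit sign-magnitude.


Sign bit: 0 (positive)
Magnitude: 1508 = 10111100100
= 010111100100


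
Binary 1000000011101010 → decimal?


Positional values:
Bit 1: 1 × 2^1 = 2
Bit 3: 1 × 2^3 = 8
Bit 5: 1 × 2^5 = 32
Bit 6: 1 × 2^6 = 64
Bit 7: 1 × 2^7 = 128
Bit 15: 1 × 2^15 = 32768
Sum = 2 + 8 + 32 + 64 + 128 + 32768
= 33002


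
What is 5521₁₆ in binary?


Each hex digit → 4 binary bits:
  5 = 0101
  5 = 0101
  2 = 0010
  1 = 0001
Concatenate: 0101 0101 0010 0001
= 0101010100100001


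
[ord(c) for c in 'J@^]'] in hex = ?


String: 'J@^]'  (4 characters)
Per-character ASCII lookup:
  'J': uppercase starts at 65: 'J' = 65 + 9 = 74 → 0x4A
  '@': special character: '@' = 64 → 0x40
  '^': special character: '^' = 94 → 0x5E
  ']': special character: ']' = 93 → 0x5D
= 0x4A 0x40 0x5E 0x5D


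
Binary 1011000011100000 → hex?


Group into 4-bit nibbles: 1011000011100000
  1011 = B
  0000 = 0
  1110 = E
  0000 = 0
= 0xB0E0


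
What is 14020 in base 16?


Divide by 16 repeatedly:
14020 ÷ 16 = 876 remainder 4 (4)
876 ÷ 16 = 54 remainder 12 (C)
54 ÷ 16 = 3 remainder 6 (6)
3 ÷ 16 = 0 remainder 3 (3)
Reading remainders bottom-up:
= 0x36C4


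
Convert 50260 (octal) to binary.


Each octal digit → 3 binary bits:
  5 = 101
  0 = 000
  2 = 010
  6 = 110
  0 = 000
Concatenate: 101 000 010 110 000
= 101000010110000


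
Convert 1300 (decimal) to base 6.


Divide by 6 repeatedly:
1300 ÷ 6 = 216 remainder 4
216 ÷ 6 = 36 remainder 0
36 ÷ 6 = 6 remainder 0
6 ÷ 6 = 1 remainder 0
1 ÷ 6 = 0 remainder 1
Reading remainders bottom-up:
= 10004


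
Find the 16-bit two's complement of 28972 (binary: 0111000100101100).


Original: 0111000100101100
Step 1 - Invert all bits: 1000111011010011
Step 2 - Add 1: 1000111011010011 + 1
= 1000111011010100 (represents -28972)


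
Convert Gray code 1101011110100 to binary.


Gray code: 1101011110100
MSB stays the same: 1
Each subsequent bit = prev_binary XOR current_gray:
  B[1] = 1 XOR 1 = 0
  B[2] = 0 XOR 0 = 0
  B[3] = 0 XOR 1 = 1
  B[4] = 1 XOR 0 = 1
  B[5] = 1 XOR 1 = 0
  B[6] = 0 XOR 1 = 1
  B[7] = 1 XOR 1 = 0
  B[8] = 0 XOR 1 = 1
  B[9] = 1 XOR 0 = 1
  B[10] = 1 XOR 1 = 0
  B[11] = 0 XOR 0 = 0
  B[12] = 0 XOR 0 = 0
= 1001101011000 (4952 decimal)


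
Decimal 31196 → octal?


Divide by 8 repeatedly:
31196 ÷ 8 = 3899 remainder 4
3899 ÷ 8 = 487 remainder 3
487 ÷ 8 = 60 remainder 7
60 ÷ 8 = 7 remainder 4
7 ÷ 8 = 0 remainder 7
Reading remainders bottom-up:
= 0o74734
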